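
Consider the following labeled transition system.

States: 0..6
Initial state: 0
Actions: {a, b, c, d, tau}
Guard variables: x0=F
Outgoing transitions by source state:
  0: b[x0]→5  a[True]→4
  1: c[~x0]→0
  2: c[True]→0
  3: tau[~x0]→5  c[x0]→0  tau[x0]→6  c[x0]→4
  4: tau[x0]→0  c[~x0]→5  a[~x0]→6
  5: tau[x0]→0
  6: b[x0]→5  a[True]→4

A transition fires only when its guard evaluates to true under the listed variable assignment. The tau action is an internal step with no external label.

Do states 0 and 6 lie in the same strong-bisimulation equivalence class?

Answer: BISIMILAR

Working:
Compute ~ classes (split until stable):
  round 0: {{0,1,2,3,4,5,6}}
  round 1: {{0,6},{1,2},{3},{4},{5}}
Fixed point at round 2; 5 class(es).
0∈{0,6}, 6∈{0,6}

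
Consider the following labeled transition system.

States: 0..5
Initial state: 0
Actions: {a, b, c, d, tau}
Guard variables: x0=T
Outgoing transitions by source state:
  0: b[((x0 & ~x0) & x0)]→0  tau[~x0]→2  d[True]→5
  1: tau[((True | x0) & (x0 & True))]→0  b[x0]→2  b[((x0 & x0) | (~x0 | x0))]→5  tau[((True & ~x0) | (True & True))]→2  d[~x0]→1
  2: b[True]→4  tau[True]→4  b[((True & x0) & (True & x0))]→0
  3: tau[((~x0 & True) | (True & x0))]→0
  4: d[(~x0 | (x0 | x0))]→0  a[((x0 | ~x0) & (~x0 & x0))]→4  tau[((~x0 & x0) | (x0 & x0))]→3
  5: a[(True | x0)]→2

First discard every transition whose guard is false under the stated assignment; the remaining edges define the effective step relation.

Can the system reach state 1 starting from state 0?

Answer: UNREACHABLE

Working:
After dropping false guards: 12 live edges.
depth 0: {0}
depth 1: {5}  cumulative {0,5}
depth 2: {2}  cumulative {0,2,5}
depth 3: {4}  cumulative {0,2,4,5}
depth 4: {3}  cumulative {0,2,3,4,5}
R = {0,2,3,4,5}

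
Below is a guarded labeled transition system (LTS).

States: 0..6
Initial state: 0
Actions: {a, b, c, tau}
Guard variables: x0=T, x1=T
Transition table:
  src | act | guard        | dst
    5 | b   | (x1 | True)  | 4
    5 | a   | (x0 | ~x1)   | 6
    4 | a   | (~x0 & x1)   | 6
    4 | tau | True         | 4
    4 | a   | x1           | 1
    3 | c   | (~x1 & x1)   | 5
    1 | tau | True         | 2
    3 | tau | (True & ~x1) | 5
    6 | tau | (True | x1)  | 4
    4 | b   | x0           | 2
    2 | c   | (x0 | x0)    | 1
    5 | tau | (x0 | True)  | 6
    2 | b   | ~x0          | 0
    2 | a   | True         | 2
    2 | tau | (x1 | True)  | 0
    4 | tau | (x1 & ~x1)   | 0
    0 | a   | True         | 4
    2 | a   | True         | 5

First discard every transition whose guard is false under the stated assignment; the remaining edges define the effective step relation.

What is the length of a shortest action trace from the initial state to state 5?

Layered search for 5:
  Layer 0: {0}
  Layer 1: {4}
  Layer 2: {1,2}
  Layer 3: {5}
depth(5)=3, e.g. a·b·a

Answer: 3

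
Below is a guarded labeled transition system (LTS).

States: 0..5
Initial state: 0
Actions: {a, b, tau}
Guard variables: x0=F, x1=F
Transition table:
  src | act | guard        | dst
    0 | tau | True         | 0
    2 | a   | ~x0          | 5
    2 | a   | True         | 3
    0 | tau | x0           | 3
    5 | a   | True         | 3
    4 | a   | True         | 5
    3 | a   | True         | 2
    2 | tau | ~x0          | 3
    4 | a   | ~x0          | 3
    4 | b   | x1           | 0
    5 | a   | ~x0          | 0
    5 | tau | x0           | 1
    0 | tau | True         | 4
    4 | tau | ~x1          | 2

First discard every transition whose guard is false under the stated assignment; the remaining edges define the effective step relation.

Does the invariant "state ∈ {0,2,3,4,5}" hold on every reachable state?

Answer: INVARIANT HOLDS

Analysis:
Inv-set: {0,2,3,4,5}
Reachable = {0,2,3,4,5}
  0: safe
  2: safe
  3: safe
  4: safe
  5: safe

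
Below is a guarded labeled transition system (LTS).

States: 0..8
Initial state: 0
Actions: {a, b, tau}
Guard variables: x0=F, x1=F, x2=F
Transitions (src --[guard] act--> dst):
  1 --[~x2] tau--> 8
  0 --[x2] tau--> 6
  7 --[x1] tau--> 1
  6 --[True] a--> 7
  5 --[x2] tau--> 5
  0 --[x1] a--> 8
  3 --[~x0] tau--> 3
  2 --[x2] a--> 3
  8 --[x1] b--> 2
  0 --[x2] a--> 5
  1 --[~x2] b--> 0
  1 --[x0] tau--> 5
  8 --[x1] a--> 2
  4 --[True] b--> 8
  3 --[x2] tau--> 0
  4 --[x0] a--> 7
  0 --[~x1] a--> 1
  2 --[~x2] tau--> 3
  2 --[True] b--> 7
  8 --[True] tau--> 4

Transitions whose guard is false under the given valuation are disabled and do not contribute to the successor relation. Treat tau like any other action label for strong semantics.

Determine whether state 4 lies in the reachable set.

Answer: REACHABLE

Analysis:
After dropping false guards: 9 live edges.
depth 0: {0}
depth 1: {1}  total {0,1}
depth 2: {8}  total {0,1,8}
depth 3: {4}  total {0,1,4,8}
Reachable = {0,1,4,8}
witness 4: a·tau·tau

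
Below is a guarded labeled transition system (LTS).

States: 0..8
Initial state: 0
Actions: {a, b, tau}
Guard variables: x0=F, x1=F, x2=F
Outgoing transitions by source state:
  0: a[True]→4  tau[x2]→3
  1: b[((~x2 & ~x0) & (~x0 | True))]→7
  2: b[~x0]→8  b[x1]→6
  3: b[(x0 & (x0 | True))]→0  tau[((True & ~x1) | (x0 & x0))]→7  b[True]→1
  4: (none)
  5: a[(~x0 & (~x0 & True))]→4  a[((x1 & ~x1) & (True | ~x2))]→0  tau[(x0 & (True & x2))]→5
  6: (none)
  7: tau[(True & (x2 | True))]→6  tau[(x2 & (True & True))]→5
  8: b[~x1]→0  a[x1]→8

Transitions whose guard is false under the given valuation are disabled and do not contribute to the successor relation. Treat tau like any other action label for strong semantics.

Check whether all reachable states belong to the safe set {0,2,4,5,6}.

Inv-set: {0,2,4,5,6}
R = {0,4}
  0: ✓
  4: ✓

Answer: INVARIANT HOLDS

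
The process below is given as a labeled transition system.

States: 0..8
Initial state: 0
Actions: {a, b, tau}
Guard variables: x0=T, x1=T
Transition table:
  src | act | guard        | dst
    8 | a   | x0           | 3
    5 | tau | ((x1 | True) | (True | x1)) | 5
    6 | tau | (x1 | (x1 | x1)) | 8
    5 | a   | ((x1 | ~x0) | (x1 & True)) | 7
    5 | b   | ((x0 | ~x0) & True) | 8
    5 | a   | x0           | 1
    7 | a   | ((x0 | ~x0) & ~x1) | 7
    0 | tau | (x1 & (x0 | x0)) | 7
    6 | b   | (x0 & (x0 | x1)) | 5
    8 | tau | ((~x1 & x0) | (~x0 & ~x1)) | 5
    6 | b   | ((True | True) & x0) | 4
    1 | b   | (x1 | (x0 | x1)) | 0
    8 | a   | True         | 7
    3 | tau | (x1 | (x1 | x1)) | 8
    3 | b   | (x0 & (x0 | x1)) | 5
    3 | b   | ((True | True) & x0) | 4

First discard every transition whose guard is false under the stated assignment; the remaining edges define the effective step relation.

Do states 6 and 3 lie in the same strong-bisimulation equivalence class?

Bisimulation quotient by refinement:
  P[0] = {{0,1,2,3,4,5,6,7,8}}
  P[1] = {{0},{1},{2,4,7},{3,6},{5},{8}}
stable after 2 split(s): 6 block(s)
class of 6: {3,6}; class of 3: {3,6}

Answer: BISIMILAR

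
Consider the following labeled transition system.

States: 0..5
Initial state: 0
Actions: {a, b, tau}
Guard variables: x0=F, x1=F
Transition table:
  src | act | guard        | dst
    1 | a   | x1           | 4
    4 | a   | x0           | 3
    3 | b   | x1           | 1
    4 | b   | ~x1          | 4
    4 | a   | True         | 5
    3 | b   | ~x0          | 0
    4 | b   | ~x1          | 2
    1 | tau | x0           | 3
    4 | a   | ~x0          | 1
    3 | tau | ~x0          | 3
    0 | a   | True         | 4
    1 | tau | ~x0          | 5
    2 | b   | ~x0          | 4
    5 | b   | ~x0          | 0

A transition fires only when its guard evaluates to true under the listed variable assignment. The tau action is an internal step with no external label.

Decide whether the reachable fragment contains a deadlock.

Answer: DEADLOCK-FREE

Trace:
Reachable = {0,1,2,4,5}
  0: a→4  [deg 1]
  1: tau→5  [deg 1]
  2: b→4  [deg 1]
  4: a→1  a→5  b→2  b→4  [deg 4]
  5: b→0  [deg 1]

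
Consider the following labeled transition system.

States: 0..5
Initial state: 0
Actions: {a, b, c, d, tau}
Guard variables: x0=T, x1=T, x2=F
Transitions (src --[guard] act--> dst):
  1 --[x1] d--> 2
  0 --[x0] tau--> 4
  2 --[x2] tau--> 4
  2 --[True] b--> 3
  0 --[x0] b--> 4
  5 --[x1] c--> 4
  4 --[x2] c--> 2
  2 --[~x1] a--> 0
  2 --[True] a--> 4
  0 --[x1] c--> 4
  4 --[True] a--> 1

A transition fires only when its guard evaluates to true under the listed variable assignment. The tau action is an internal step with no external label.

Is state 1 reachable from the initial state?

8 transition(s) survive guard evaluation.
L0 = {0}
L1 = {4}  now seen {0,4}
L2 = {1}  now seen {0,1,4}
L3 = {2}  now seen {0,1,2,4}
L4 = {3}  now seen {0,1,2,3,4}
Reachable = {0,1,2,3,4}
trace reaching 1: tau·a

Answer: REACHABLE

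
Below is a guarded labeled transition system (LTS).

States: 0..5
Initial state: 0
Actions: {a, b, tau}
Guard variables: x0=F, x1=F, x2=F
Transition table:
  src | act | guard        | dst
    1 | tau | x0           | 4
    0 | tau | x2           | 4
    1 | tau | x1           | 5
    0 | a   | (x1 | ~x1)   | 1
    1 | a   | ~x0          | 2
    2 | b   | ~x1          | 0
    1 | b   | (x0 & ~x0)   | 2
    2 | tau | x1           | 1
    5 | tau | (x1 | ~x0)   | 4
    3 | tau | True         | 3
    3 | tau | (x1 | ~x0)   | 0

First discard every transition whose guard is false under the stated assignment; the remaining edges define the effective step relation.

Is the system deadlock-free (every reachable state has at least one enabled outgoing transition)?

Answer: DEADLOCK-FREE

Analysis:
R = {0,1,2}
  0: a→1  [deg 1]
  1: a→2  [deg 1]
  2: b→0  [deg 1]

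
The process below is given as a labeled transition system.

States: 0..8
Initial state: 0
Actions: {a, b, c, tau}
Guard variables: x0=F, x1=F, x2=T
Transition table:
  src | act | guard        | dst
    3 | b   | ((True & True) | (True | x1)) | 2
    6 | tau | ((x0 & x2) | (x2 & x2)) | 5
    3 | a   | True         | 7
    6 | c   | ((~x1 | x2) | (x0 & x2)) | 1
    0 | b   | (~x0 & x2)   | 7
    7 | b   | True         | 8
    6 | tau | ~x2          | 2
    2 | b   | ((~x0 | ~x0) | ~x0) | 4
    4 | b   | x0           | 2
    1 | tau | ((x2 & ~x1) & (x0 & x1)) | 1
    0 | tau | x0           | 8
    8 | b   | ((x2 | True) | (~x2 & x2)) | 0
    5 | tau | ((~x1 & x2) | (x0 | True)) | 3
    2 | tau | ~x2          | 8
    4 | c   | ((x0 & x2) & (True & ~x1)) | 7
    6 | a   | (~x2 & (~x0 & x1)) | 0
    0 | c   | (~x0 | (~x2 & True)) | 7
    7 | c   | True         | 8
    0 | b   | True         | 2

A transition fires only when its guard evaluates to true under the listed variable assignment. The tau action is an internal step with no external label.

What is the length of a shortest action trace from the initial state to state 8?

Answer: 2

Trace:
Breadth-first toward 8:
  L0 = {0}
  L1 = {2,7}
  L2 = {4,8}
first hit 8 at d=2 via b·b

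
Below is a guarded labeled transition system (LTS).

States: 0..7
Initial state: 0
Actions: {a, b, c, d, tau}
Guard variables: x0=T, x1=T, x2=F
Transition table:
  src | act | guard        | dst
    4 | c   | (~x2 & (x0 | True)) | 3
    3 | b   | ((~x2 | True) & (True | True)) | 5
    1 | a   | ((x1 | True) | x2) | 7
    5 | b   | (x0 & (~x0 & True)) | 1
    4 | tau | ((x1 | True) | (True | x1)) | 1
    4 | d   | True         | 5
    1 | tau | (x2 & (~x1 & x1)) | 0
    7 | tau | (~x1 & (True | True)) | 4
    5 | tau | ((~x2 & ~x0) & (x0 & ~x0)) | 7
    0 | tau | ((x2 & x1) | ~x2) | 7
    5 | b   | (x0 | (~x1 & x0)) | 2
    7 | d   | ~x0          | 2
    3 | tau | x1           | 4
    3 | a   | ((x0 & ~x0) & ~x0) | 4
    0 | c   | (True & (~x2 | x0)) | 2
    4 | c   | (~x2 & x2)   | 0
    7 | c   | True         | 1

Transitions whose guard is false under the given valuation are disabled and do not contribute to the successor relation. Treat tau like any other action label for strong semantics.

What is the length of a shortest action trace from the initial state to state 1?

Breadth-first toward 1:
  L0 = {0}
  L1 = {2,7}
  L2 = {1}
1 enters at depth 2; path tau·c

Answer: 2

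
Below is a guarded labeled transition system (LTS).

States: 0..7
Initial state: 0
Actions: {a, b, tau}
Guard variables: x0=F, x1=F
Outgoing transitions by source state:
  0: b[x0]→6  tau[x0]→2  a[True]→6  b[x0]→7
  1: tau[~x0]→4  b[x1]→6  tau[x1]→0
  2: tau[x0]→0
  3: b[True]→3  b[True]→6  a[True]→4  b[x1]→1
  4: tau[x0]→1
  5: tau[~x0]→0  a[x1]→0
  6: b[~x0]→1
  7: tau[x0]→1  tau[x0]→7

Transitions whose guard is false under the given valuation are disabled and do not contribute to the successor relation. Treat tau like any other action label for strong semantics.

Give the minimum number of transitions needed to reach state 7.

Breadth-first toward 7:
  Layer 0: {0}
  Layer 1: {6}
  Layer 2: {1}
  Layer 3: {4}
7 never appears.

Answer: UNREACHABLE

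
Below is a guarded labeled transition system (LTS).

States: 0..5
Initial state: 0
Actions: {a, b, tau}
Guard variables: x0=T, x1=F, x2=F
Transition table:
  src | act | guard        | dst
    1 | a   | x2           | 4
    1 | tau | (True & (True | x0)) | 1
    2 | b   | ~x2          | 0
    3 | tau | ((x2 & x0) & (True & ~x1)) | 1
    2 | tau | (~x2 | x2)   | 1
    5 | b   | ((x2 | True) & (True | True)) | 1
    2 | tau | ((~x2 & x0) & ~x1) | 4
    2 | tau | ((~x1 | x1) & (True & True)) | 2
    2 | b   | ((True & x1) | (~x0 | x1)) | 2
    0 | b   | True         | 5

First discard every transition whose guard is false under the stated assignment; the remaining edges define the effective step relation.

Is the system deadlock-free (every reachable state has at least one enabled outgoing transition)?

Reach set: {0,1,5}
  0: b→5  [1 out]
  1: tau→1  [1 out]
  5: b→1  [1 out]

Answer: DEADLOCK-FREE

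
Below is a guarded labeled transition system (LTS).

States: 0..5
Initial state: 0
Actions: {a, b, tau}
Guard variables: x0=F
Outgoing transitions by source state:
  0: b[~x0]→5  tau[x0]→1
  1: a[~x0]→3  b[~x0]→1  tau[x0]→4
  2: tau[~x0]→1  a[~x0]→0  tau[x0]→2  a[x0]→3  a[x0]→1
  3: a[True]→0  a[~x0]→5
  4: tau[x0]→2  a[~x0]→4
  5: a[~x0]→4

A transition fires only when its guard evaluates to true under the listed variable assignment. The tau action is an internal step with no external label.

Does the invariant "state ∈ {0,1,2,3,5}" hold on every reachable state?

Answer: INVARIANT VIOLATED at state 4

Trace:
Allowed set {0,1,2,3,5}
Reachable = {0,4,5}
  0: safe
  4: VIOLATES
  5: safe
reach 4 via b·a — violates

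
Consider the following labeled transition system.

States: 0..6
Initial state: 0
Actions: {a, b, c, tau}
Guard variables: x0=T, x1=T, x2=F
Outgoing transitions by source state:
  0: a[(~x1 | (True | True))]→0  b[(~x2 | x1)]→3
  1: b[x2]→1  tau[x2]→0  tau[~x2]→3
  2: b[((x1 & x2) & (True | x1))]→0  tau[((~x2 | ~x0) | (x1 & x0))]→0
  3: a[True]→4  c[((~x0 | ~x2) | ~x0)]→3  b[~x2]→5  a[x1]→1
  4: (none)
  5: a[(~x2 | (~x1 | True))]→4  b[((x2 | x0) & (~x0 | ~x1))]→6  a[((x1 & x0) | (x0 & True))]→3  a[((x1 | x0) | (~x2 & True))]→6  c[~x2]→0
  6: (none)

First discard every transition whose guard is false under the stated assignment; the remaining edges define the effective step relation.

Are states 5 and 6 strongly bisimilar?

Refine partition for ~:
  round 0: {{0,1,2,3,4,5,6}}
  round 1: {{0},{1,2},{3},{4,6},{5}}
  round 2: {{0},{1},{2},{3},{4,6},{5}}
Fixed point at round 3; 6 class(es).
5∈{5}, 6∈{4,6}

Answer: NOT BISIMILAR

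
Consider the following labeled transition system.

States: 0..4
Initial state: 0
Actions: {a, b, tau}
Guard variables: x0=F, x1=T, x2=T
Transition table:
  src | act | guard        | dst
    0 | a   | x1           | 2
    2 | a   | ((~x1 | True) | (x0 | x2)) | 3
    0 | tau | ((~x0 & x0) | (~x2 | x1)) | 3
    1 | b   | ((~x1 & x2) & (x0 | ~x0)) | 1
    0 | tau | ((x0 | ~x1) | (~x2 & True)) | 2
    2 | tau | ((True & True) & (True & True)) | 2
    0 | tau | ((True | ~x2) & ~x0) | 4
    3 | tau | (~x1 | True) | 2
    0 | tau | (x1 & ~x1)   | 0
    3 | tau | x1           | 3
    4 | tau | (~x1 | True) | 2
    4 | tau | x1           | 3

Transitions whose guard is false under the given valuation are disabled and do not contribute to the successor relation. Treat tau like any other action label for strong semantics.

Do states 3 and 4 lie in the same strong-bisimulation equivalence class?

Compute ~ classes (split until stable):
  round 0: {{0,1,2,3,4}}
  round 1: {{0,2},{1},{3,4}}
  round 2: {{0},{1},{2},{3,4}}
Fixed point at round 3; 4 class(es).
class of 3: {3,4}; class of 4: {3,4}

Answer: BISIMILAR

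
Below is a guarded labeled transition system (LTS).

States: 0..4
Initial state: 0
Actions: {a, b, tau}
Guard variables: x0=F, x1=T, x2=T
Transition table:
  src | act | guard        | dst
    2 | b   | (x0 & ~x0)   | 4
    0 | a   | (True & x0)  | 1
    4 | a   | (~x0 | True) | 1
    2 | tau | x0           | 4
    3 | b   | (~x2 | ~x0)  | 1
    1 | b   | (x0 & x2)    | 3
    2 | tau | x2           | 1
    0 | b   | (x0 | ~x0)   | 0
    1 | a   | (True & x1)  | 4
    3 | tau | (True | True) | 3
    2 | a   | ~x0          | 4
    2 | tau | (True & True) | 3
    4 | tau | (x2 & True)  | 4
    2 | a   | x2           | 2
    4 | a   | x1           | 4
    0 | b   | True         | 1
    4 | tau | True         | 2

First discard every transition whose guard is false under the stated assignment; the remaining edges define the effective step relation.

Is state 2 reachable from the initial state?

Answer: REACHABLE

Analysis:
13 transition(s) survive guard evaluation.
depth 0: {0}
depth 1: {1}  now seen {0,1}
depth 2: {4}  now seen {0,1,4}
depth 3: {2}  now seen {0,1,2,4}
depth 4: {3}  now seen {0,1,2,3,4}
Reachable = {0,1,2,3,4}
witness 2: b·a·tau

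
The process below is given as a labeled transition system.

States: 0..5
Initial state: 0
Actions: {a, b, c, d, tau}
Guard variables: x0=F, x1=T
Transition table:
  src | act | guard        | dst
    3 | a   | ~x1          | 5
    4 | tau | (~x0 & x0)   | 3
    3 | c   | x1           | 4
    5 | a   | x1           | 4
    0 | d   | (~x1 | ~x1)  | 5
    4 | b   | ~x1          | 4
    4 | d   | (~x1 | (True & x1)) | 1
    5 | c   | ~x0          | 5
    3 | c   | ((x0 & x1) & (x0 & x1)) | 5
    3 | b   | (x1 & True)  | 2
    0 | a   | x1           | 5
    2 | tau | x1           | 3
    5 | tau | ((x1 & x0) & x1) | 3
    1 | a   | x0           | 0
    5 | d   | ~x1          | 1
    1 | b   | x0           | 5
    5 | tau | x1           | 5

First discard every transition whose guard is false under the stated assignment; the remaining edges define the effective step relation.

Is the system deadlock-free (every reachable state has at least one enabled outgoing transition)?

R = {0,1,4,5}
  0: a→5  [1 exit(s)]
  1: ∅  [no exit]
  4: d→1  [1 exit(s)]
  5: a→4  c→5  tau→5  [3 exit(s)]
Path to 1: a·a·d

Answer: DEADLOCK at state 1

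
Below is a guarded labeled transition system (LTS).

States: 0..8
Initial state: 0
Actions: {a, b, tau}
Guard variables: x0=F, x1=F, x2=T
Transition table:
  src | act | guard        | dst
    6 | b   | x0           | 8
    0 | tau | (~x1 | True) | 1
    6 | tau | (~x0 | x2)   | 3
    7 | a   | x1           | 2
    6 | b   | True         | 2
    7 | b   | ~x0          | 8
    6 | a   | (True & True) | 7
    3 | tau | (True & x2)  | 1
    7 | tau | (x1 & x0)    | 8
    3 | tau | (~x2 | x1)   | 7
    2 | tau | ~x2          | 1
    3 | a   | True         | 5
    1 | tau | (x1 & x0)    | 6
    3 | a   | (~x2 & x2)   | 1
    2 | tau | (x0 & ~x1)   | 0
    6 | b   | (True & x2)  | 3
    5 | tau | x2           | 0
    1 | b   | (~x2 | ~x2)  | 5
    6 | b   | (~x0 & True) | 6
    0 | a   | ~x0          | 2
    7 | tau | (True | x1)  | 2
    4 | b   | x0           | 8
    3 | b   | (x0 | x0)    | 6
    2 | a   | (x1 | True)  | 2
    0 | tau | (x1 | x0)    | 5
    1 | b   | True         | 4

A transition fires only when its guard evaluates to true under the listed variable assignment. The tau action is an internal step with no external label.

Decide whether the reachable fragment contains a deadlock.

R = {0,1,2,4}
  0: a→2  tau→1  [2 exit(s)]
  1: b→4  [1 exit(s)]
  2: a→2  [1 exit(s)]
  4: ∅  [deadlock]
witness 4: tau·b

Answer: DEADLOCK at state 4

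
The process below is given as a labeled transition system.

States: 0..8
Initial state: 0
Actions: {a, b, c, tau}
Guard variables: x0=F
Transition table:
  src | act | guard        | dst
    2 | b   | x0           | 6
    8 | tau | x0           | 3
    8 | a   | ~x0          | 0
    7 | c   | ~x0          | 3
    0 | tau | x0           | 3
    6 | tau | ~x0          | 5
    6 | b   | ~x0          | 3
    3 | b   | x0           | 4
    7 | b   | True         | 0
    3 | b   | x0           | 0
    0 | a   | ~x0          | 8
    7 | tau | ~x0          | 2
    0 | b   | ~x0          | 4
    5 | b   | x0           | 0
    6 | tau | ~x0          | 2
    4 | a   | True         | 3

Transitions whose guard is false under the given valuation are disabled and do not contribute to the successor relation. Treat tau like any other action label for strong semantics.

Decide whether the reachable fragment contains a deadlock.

Answer: DEADLOCK at state 3

Working:
Reach set: {0,3,4,8}
  0: a→8  b→4  [2 out]
  3: ∅  [STUCK]
  4: a→3  [1 out]
  8: a→0  [1 out]
trace reaching 3: b·a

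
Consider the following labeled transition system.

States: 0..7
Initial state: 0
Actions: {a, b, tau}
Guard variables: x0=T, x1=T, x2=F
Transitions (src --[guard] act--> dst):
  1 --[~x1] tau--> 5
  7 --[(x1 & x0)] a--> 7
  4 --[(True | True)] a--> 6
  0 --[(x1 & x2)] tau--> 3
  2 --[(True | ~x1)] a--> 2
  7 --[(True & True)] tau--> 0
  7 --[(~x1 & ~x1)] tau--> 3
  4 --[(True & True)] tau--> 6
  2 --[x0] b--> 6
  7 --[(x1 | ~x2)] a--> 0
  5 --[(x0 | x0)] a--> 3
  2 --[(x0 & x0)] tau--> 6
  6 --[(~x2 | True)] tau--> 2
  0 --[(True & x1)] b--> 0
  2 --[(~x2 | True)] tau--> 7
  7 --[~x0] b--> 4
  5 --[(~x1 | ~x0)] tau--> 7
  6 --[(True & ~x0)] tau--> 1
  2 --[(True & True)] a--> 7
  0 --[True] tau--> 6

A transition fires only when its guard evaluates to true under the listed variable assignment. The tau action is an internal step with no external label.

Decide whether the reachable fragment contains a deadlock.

Reachable = {0,2,6,7}
  0: b→0  tau→6  [deg 2]
  2: a→2  a→7  b→6  tau→6  tau→7  [deg 5]
  6: tau→2  [deg 1]
  7: a→0  a→7  tau→0  [deg 3]

Answer: DEADLOCK-FREE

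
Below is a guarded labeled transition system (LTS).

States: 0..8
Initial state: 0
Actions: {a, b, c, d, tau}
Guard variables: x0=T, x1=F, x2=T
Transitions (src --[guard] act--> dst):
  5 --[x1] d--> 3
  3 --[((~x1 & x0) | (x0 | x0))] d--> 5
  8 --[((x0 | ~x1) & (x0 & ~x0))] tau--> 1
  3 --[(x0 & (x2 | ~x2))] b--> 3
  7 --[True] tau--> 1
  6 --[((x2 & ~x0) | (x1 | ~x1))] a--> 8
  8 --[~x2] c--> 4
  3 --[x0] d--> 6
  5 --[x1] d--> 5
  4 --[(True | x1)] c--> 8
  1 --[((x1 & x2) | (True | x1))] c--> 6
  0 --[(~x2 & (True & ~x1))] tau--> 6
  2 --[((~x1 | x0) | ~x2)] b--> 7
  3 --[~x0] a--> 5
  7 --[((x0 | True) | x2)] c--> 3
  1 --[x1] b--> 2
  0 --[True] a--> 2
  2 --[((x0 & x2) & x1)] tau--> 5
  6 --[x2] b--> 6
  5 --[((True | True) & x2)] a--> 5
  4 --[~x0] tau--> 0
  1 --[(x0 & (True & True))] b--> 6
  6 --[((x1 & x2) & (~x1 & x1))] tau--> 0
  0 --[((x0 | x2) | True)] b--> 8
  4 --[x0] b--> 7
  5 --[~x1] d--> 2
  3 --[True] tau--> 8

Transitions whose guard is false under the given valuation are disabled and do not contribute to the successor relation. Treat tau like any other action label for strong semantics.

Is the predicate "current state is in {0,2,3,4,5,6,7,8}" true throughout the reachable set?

Inv-set: {0,2,3,4,5,6,7,8}
Reachable = {0,1,2,3,5,6,7,8}
  0: ok
  1: outside
  2: ok
  3: ok
  5: ok
  6: ok
  7: ok
  8: ok
counterexample path to 1: a·b·tau

Answer: INVARIANT VIOLATED at state 1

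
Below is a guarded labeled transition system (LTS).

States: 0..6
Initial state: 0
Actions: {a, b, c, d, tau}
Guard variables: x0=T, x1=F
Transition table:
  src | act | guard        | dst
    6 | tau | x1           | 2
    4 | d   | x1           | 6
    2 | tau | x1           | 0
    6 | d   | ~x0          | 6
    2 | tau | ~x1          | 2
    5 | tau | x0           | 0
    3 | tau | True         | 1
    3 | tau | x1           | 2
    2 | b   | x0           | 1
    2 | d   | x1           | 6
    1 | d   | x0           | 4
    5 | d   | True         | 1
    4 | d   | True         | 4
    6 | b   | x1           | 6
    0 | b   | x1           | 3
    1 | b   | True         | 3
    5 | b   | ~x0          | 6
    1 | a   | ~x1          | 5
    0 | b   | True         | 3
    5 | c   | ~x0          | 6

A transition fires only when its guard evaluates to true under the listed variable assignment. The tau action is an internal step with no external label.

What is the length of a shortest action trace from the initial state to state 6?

Layered search for 6:
  L0 = {0}
  L1 = {3}
  L2 = {1}
  L3 = {4,5}
6 never appears.

Answer: UNREACHABLE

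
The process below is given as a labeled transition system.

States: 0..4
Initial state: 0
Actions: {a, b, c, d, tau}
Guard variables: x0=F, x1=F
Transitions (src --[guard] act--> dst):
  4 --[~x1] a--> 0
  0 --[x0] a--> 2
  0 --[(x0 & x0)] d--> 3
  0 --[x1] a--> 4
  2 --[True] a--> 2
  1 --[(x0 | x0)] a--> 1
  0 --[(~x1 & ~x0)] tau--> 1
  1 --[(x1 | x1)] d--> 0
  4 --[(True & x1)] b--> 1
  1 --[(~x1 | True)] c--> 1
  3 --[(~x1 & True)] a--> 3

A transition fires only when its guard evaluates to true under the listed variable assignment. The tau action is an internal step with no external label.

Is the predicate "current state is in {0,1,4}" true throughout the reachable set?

Answer: INVARIANT HOLDS

Analysis:
Allowed set {0,1,4}
Reachable = {0,1}
  0: ok
  1: ok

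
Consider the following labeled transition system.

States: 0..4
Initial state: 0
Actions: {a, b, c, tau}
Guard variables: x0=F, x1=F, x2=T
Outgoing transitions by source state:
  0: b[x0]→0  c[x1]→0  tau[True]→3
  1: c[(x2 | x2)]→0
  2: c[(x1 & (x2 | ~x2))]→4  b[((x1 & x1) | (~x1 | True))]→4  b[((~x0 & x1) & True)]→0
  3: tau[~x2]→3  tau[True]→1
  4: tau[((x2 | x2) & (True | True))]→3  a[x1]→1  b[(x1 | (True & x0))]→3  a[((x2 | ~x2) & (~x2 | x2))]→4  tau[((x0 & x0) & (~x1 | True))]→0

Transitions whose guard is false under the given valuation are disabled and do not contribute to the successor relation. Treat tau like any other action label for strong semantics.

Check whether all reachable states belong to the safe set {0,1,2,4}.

Allowed set {0,1,2,4}
R = {0,1,3}
  0: safe
  1: safe
  3: outside
reach 3 via tau — violates

Answer: INVARIANT VIOLATED at state 3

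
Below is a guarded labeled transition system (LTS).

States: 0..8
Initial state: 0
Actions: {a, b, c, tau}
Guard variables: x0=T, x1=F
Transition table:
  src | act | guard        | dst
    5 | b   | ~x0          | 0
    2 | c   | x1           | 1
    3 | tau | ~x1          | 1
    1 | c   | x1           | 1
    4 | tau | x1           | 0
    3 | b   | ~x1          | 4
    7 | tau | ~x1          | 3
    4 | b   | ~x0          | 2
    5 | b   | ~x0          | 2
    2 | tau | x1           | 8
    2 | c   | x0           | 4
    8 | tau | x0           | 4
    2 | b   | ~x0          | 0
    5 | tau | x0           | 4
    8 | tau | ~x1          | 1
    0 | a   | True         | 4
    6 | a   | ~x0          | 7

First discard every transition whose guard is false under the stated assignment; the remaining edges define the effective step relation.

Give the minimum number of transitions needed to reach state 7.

Answer: UNREACHABLE

Trace:
BFS to 7:
  depth 0: {0}
  depth 1: {4}
7 never appears.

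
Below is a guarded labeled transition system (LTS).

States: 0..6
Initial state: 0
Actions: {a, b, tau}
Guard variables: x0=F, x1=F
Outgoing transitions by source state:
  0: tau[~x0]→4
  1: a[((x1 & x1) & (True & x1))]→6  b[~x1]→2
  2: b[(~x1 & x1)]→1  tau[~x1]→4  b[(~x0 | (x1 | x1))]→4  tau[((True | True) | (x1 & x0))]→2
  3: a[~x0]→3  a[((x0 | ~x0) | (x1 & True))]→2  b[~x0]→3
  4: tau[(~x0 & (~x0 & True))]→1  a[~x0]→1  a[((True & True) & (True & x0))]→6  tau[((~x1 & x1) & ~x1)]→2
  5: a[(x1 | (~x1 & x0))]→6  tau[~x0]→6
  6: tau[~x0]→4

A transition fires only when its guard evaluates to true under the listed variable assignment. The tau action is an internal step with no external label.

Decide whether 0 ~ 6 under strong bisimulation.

Answer: BISIMILAR

Working:
Bisimulation quotient by refinement:
  P[0] = {{0,1,2,3,4,5,6}}
  P[1] = {{0,5,6},{1},{2},{3},{4}}
  P[2] = {{0,6},{1},{2},{3},{4},{5}}
stable after 3 split(s): 6 block(s)
class of 0: {0,6}; class of 6: {0,6}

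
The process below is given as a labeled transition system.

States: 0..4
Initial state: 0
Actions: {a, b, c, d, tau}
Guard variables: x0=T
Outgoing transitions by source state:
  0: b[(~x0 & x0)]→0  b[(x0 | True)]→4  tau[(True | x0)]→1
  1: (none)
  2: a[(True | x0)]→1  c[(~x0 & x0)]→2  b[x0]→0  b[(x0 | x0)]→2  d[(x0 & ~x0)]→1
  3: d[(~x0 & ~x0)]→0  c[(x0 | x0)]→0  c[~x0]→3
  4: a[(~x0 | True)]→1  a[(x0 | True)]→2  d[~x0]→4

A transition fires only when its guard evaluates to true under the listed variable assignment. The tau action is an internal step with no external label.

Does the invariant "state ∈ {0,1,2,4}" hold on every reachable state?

Allowed set {0,1,2,4}
R = {0,1,2,4}
  0: ok
  1: ok
  2: ok
  4: ok

Answer: INVARIANT HOLDS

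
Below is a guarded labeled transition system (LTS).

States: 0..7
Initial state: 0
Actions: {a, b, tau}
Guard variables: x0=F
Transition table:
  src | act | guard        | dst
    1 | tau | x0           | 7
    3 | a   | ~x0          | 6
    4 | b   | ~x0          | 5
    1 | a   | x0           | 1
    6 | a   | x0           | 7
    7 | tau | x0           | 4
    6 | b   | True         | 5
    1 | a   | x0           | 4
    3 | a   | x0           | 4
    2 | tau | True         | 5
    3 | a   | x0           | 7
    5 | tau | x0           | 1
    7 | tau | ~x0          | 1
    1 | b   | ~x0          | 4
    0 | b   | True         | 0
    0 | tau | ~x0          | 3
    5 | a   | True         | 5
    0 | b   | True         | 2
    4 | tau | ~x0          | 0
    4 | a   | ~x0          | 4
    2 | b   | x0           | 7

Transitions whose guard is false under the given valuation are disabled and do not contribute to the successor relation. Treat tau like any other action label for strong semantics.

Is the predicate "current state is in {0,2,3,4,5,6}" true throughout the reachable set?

Answer: INVARIANT HOLDS

Working:
Allowed set {0,2,3,4,5,6}
Reachable = {0,2,3,5,6}
  0: safe
  2: safe
  3: safe
  5: safe
  6: safe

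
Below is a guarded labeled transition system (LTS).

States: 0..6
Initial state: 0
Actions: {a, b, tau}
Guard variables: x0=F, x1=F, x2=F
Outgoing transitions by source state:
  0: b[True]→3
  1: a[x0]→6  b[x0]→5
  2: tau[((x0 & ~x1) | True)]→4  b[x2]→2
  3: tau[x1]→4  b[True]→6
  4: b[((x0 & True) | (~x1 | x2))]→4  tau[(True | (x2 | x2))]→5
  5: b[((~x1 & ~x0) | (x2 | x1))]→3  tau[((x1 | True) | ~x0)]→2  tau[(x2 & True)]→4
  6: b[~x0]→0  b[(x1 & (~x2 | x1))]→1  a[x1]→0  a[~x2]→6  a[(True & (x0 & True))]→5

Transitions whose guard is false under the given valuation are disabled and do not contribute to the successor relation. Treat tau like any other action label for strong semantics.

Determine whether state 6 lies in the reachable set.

9 transition(s) survive guard evaluation.
depth 0: {0}
depth 1: {3}  cumulative {0,3}
depth 2: {6}  cumulative {0,3,6}
Reachable = {0,3,6}
trace reaching 6: b·b

Answer: REACHABLE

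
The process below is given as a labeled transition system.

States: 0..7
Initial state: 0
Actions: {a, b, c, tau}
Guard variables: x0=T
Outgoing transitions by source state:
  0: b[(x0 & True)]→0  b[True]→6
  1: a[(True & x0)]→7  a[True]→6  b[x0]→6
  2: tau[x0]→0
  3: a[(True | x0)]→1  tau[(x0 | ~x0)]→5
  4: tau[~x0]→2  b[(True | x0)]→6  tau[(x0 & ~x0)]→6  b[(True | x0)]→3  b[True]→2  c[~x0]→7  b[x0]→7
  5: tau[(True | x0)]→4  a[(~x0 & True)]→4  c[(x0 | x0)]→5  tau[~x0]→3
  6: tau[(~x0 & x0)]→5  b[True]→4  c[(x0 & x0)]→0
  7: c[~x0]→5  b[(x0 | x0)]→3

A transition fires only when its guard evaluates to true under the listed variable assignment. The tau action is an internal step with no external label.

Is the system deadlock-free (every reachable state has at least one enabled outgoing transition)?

Reach set: {0,1,2,3,4,5,6,7}
  0: b→0  b→6  [2 out]
  1: a→6  a→7  b→6  [3 out]
  2: tau→0  [1 out]
  3: a→1  tau→5  [2 out]
  4: b→2  b→3  b→6  b→7  [4 out]
  5: c→5  tau→4  [2 out]
  6: b→4  c→0  [2 out]
  7: b→3  [1 out]

Answer: DEADLOCK-FREE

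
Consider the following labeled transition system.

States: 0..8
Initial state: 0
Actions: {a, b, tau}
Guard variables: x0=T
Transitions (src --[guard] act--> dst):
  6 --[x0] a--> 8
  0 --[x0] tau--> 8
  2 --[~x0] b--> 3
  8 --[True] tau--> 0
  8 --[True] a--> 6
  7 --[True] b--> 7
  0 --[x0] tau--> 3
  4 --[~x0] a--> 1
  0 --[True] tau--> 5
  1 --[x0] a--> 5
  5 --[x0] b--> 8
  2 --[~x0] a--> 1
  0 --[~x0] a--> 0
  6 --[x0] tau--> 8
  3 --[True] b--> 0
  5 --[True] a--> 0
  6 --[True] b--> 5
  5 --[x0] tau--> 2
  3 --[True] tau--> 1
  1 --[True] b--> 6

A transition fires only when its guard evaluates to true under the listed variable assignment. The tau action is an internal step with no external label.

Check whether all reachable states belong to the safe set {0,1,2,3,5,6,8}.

Allowed set {0,1,2,3,5,6,8}
Reach set: {0,1,2,3,5,6,8}
  0: safe
  1: safe
  2: safe
  3: safe
  5: safe
  6: safe
  8: safe

Answer: INVARIANT HOLDS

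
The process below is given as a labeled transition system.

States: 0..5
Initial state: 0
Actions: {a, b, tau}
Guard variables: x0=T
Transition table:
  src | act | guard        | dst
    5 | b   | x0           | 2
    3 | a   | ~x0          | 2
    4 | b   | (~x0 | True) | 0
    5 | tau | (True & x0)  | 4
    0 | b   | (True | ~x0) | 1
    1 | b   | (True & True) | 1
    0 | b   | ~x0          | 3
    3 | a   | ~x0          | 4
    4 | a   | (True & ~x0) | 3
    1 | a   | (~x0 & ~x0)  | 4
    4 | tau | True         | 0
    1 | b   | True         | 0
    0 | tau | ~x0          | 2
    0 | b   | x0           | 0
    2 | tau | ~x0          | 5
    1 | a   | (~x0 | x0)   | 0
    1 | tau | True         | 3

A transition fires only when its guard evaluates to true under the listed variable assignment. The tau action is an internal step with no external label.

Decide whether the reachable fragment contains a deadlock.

Answer: DEADLOCK at state 3

Working:
R = {0,1,3}
  0: b→0  b→1  [deg 2]
  1: a→0  b→0  b→1  tau→3  [deg 4]
  3: ∅  [no exit]
Path to 3: b·tau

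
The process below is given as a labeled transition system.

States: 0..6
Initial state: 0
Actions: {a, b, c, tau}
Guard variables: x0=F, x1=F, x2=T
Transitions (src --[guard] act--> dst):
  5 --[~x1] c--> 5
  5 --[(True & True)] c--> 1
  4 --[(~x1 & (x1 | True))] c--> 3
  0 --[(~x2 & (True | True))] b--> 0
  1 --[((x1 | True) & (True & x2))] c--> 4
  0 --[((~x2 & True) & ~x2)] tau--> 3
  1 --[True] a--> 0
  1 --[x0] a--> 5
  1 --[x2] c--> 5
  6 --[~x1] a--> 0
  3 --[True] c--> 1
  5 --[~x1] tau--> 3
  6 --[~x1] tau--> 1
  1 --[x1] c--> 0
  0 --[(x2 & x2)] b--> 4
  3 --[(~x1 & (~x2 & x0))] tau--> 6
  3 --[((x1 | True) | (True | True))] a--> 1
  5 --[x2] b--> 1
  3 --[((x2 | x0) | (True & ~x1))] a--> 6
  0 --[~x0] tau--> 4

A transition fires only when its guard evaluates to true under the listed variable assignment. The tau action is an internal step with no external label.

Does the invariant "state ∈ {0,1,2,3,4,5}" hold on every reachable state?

Inv-set: {0,1,2,3,4,5}
R = {0,1,3,4,5,6}
  0: safe
  1: safe
  3: safe
  4: safe
  5: safe
  6: VIOLATES
counterexample path to 6: b·c·a

Answer: INVARIANT VIOLATED at state 6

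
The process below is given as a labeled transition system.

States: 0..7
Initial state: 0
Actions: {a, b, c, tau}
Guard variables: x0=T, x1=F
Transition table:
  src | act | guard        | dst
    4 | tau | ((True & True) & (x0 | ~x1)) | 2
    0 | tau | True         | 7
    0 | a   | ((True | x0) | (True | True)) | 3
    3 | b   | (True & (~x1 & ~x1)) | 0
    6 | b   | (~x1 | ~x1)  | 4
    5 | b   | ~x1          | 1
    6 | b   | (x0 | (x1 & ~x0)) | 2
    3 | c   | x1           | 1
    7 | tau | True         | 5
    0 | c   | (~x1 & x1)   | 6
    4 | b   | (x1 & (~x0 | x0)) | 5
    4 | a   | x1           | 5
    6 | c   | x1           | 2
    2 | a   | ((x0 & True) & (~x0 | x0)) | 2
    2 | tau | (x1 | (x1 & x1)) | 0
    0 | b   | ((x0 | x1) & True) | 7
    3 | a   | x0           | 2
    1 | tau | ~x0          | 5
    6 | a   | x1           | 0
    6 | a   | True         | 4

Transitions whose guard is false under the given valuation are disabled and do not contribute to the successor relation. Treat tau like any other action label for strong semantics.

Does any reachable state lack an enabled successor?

Answer: DEADLOCK at state 1

Trace:
Reach set: {0,1,2,3,5,7}
  0: a→3  b→7  tau→7  [3 out]
  1: ∅  [deadlock]
  2: a→2  [1 out]
  3: a→2  b→0  [2 out]
  5: b→1  [1 out]
  7: tau→5  [1 out]
Path to 1: tau·tau·b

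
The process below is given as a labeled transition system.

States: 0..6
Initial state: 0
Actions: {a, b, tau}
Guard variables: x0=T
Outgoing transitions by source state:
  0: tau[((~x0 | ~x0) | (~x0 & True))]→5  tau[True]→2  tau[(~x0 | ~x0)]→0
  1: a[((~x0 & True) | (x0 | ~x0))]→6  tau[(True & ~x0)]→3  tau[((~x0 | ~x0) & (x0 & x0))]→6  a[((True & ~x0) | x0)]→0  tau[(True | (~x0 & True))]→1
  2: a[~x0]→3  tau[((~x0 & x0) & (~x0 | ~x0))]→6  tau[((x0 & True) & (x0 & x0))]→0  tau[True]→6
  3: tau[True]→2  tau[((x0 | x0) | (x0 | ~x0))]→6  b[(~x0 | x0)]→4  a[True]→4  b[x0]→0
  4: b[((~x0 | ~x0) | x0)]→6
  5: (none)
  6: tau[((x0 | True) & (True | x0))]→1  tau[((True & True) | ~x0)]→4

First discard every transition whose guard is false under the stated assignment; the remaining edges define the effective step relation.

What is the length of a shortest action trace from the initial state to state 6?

Layered search for 6:
  Layer 0: {0}
  Layer 1: {2}
  Layer 2: {6}
6 enters at depth 2; path tau·tau

Answer: 2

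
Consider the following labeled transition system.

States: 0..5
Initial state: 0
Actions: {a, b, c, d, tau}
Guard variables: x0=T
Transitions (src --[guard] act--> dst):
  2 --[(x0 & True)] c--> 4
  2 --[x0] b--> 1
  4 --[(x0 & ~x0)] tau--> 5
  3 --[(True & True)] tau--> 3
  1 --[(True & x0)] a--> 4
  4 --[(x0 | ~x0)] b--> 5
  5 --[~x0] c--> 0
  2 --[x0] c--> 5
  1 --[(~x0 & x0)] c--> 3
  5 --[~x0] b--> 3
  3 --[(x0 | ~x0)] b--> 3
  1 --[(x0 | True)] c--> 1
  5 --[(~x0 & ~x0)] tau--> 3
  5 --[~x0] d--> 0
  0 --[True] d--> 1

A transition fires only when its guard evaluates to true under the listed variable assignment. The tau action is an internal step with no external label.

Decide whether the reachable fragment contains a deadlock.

Answer: DEADLOCK at state 5

Working:
R = {0,1,4,5}
  0: d→1  [1 out]
  1: a→4  c→1  [2 out]
  4: b→5  [1 out]
  5: ∅  [STUCK]
witness 5: d·a·b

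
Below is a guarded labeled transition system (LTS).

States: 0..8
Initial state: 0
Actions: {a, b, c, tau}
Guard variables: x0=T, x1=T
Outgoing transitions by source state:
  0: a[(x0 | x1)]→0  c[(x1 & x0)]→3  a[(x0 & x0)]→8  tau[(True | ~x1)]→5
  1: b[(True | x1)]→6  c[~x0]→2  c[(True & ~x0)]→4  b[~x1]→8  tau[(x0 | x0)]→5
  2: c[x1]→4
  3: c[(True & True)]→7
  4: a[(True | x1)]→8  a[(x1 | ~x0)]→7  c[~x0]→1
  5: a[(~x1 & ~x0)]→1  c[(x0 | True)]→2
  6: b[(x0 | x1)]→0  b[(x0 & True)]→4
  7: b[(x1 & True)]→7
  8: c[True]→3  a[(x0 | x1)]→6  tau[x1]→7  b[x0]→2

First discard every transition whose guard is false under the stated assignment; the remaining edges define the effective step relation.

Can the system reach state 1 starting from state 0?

Answer: UNREACHABLE

Working:
Guard filter leaves 18 enabled edge(s).
depth 0: {0}
depth 1: {3,5,8}  now seen {0,3,5,8}
depth 2: {2,6,7}  now seen {0,2,3,5,6,7,8}
depth 3: {4}  now seen {0,2,3,4,5,6,7,8}
R = {0,2,3,4,5,6,7,8}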